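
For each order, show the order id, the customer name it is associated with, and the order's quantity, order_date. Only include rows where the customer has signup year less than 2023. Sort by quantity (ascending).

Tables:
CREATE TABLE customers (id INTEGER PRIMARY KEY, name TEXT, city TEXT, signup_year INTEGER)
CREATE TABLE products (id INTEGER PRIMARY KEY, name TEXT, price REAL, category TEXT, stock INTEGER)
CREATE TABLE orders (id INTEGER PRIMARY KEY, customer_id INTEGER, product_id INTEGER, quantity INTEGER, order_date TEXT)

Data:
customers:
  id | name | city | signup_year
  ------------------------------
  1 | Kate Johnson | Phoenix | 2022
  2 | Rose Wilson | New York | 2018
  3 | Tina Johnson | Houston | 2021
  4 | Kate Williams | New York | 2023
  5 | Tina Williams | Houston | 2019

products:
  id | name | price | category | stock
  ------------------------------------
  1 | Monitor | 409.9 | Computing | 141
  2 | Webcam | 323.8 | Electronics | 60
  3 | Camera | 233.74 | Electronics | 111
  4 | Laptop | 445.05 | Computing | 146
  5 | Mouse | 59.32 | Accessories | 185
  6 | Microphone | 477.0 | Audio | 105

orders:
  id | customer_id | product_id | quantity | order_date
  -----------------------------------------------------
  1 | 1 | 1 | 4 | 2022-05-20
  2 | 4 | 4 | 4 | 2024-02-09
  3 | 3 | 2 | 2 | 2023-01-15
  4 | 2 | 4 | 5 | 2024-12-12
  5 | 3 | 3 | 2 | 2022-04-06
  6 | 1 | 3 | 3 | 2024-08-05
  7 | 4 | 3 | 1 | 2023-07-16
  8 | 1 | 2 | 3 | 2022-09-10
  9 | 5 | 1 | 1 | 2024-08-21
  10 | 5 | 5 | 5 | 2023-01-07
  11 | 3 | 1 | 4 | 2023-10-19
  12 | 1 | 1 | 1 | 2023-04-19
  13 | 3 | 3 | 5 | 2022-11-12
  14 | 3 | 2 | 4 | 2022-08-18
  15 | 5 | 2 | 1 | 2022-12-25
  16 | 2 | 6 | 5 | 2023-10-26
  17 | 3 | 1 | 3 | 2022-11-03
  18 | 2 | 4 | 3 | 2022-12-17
SELECT c.id, p.name AS customer, c.quantity, c.order_date FROM orders c JOIN customers p ON c.customer_id = p.id WHERE p.signup_year < 2023 ORDER BY c.quantity ASC

Execution result:
id | customer | quantity | order_date
9 | Tina Williams | 1 | 2024-08-21
12 | Kate Johnson | 1 | 2023-04-19
15 | Tina Williams | 1 | 2022-12-25
3 | Tina Johnson | 2 | 2023-01-15
5 | Tina Johnson | 2 | 2022-04-06
6 | Kate Johnson | 3 | 2024-08-05
8 | Kate Johnson | 3 | 2022-09-10
17 | Tina Johnson | 3 | 2022-11-03
18 | Rose Wilson | 3 | 2022-12-17
1 | Kate Johnson | 4 | 2022-05-20
11 | Tina Johnson | 4 | 2023-10-19
14 | Tina Johnson | 4 | 2022-08-18
4 | Rose Wilson | 5 | 2024-12-12
10 | Tina Williams | 5 | 2023-01-07
13 | Tina Johnson | 5 | 2022-11-12
16 | Rose Wilson | 5 | 2023-10-26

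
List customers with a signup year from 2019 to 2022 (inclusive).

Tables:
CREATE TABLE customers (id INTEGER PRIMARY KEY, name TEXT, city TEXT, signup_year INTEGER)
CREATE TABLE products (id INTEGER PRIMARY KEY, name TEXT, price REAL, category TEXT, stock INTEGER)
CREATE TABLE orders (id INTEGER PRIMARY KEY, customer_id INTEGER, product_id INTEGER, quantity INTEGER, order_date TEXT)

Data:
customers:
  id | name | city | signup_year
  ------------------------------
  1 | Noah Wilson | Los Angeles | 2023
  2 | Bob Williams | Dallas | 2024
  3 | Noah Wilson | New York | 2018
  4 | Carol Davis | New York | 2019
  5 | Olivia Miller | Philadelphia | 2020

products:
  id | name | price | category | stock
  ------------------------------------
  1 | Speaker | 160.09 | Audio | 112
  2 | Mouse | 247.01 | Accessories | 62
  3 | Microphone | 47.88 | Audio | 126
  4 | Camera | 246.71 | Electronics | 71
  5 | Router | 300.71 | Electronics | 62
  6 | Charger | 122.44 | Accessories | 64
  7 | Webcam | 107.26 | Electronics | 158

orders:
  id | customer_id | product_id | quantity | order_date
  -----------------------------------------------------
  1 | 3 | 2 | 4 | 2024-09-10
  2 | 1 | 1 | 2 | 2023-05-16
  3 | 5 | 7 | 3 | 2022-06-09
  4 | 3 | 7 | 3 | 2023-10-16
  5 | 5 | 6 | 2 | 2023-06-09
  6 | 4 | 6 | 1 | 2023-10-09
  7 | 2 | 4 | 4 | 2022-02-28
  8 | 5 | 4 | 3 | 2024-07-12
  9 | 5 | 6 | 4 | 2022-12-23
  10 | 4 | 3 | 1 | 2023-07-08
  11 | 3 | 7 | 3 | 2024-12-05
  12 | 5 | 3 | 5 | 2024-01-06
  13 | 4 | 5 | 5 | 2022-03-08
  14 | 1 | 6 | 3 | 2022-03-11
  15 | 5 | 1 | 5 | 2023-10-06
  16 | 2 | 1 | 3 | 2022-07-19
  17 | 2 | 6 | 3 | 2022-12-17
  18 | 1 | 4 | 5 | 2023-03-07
SELECT name, signup_year FROM customers WHERE signup_year BETWEEN 2019 AND 2022

Execution result:
name | signup_year
Carol Davis | 2019
Olivia Miller | 2020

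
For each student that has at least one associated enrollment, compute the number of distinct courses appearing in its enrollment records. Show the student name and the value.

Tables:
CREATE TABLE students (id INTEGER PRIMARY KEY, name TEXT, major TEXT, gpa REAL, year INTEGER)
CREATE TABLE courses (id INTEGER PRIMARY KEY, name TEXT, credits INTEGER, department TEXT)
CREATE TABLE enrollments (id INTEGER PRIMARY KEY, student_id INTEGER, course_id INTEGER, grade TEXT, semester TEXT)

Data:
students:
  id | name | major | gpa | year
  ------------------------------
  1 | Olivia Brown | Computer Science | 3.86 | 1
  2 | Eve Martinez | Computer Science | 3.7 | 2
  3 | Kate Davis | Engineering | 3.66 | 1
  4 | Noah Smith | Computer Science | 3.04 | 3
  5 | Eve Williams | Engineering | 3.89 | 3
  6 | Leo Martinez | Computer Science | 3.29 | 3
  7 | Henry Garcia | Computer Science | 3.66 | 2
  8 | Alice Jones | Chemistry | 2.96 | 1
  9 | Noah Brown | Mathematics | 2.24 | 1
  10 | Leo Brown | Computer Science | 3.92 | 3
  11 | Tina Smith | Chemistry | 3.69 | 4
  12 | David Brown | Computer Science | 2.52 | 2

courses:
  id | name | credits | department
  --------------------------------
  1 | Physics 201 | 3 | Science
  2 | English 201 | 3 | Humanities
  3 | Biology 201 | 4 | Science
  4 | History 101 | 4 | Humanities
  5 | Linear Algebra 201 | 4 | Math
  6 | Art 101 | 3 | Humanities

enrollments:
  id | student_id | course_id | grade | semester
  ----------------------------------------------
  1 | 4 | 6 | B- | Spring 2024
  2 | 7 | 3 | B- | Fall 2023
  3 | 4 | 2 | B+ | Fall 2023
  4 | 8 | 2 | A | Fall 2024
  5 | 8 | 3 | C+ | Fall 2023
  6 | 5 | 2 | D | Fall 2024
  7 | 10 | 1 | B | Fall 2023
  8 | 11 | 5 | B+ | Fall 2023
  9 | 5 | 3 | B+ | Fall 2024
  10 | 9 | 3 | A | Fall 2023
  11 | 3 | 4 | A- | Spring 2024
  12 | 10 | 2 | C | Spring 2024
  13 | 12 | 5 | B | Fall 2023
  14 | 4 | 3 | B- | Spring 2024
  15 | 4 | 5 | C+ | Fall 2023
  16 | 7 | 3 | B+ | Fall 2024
SELECT p.name, COUNT(DISTINCT c.course_id) AS distinct_course_count FROM enrollments c JOIN students p ON c.student_id = p.id GROUP BY p.id, p.name

Execution result:
name | distinct_course_count
Kate Davis | 1
Noah Smith | 4
Eve Williams | 2
Henry Garcia | 1
Alice Jones | 2
Noah Brown | 1
Leo Brown | 2
Tina Smith | 1
David Brown | 1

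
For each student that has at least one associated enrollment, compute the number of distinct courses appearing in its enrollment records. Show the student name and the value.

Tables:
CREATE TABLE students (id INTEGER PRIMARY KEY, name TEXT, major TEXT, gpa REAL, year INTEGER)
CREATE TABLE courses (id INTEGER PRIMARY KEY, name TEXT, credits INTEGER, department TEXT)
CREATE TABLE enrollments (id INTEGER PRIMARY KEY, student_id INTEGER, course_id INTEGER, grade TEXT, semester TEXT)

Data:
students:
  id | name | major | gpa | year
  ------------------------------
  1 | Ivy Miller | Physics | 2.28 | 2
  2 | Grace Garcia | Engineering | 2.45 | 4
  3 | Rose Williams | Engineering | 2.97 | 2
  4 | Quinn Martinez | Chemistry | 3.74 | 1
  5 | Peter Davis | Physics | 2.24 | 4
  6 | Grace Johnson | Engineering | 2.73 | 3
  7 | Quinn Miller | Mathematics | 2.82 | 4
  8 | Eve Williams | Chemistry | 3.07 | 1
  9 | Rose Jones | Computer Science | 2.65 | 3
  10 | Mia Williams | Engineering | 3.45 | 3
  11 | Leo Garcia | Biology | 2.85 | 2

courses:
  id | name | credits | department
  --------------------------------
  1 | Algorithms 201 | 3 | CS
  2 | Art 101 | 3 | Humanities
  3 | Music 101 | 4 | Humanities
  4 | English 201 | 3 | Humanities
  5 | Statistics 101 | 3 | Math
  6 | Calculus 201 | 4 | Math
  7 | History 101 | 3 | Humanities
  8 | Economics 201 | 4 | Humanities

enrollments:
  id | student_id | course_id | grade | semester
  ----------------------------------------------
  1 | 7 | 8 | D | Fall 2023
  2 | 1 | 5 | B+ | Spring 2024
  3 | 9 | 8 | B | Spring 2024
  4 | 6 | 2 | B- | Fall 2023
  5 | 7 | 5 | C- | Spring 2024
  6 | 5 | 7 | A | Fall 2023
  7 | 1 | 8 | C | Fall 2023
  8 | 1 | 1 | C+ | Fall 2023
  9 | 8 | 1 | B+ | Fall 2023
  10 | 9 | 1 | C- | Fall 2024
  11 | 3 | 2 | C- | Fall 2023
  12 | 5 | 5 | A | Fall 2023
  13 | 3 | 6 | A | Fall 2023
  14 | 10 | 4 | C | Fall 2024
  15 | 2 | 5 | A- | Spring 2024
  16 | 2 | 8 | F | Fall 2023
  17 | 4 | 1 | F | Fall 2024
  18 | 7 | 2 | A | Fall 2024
SELECT p.name, COUNT(DISTINCT c.course_id) AS distinct_course_count FROM enrollments c JOIN students p ON c.student_id = p.id GROUP BY p.id, p.name

Execution result:
name | distinct_course_count
Ivy Miller | 3
Grace Garcia | 2
Rose Williams | 2
Quinn Martinez | 1
Peter Davis | 2
Grace Johnson | 1
Quinn Miller | 3
Eve Williams | 1
Rose Jones | 2
Mia Williams | 1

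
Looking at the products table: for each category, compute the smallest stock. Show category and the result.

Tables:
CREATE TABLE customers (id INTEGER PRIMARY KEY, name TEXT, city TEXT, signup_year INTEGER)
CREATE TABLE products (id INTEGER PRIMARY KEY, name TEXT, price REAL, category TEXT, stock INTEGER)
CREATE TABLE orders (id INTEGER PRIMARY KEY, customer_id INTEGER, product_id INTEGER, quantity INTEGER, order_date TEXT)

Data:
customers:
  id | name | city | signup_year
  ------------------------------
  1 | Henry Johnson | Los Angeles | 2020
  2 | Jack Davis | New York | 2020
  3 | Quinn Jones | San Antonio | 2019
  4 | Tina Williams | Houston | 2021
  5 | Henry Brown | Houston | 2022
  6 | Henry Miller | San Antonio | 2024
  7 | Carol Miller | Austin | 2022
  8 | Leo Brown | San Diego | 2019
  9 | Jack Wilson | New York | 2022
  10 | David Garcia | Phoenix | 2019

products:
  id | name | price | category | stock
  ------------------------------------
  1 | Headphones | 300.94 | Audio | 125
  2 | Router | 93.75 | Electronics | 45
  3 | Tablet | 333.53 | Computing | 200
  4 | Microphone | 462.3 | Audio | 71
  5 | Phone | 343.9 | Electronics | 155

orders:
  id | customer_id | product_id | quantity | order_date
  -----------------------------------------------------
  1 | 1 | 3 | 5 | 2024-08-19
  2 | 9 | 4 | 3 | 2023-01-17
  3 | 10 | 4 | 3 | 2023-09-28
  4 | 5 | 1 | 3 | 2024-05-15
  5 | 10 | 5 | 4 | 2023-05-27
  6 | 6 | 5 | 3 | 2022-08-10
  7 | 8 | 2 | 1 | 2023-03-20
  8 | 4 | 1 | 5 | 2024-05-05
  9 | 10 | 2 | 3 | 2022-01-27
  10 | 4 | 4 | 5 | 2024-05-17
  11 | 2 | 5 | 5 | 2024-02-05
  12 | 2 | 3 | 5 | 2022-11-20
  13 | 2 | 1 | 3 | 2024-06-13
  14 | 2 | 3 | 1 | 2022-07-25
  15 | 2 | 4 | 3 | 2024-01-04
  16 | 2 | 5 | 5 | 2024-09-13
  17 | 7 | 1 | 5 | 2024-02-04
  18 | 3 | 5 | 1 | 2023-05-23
SELECT category, MIN(stock) AS min_stock FROM products GROUP BY category

Execution result:
category | min_stock
Audio | 71
Computing | 200
Electronics | 45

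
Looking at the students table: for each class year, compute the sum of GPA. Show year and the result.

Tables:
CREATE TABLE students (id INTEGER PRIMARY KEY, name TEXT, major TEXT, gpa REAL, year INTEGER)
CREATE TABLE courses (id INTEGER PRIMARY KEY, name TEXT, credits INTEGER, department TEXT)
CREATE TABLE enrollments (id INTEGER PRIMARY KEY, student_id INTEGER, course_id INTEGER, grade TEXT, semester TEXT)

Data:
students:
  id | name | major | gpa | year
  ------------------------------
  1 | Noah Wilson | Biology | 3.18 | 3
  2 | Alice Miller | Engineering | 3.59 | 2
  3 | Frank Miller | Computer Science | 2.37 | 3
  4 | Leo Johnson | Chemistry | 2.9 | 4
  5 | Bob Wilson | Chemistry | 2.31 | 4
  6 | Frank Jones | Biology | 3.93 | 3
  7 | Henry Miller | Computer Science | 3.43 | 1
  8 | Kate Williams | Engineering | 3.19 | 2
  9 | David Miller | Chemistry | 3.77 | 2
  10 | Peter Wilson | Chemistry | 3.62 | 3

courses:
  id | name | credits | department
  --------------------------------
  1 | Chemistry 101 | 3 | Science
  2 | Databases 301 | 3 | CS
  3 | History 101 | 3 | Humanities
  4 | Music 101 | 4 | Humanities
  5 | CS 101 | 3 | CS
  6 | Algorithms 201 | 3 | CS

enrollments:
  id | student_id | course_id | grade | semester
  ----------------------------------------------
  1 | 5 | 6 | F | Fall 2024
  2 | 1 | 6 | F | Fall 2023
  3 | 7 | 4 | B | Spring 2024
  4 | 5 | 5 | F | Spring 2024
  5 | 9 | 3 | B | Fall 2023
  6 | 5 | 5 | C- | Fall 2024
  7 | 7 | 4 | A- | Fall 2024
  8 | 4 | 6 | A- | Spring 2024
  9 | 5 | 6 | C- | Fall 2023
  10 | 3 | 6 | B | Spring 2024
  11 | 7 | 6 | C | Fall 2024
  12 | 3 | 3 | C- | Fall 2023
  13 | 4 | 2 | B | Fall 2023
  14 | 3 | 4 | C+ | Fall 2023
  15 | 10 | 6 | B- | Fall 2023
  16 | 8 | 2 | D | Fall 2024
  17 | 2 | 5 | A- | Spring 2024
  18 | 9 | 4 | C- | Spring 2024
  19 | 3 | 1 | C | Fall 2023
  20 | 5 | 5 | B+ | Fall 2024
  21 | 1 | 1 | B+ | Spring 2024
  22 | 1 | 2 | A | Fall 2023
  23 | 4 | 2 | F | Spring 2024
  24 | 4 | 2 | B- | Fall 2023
SELECT year, SUM(gpa) AS sum_gpa FROM students GROUP BY year

Execution result:
year | sum_gpa
1 | 3.43
2 | 10.55
3 | 13.10
4 | 5.21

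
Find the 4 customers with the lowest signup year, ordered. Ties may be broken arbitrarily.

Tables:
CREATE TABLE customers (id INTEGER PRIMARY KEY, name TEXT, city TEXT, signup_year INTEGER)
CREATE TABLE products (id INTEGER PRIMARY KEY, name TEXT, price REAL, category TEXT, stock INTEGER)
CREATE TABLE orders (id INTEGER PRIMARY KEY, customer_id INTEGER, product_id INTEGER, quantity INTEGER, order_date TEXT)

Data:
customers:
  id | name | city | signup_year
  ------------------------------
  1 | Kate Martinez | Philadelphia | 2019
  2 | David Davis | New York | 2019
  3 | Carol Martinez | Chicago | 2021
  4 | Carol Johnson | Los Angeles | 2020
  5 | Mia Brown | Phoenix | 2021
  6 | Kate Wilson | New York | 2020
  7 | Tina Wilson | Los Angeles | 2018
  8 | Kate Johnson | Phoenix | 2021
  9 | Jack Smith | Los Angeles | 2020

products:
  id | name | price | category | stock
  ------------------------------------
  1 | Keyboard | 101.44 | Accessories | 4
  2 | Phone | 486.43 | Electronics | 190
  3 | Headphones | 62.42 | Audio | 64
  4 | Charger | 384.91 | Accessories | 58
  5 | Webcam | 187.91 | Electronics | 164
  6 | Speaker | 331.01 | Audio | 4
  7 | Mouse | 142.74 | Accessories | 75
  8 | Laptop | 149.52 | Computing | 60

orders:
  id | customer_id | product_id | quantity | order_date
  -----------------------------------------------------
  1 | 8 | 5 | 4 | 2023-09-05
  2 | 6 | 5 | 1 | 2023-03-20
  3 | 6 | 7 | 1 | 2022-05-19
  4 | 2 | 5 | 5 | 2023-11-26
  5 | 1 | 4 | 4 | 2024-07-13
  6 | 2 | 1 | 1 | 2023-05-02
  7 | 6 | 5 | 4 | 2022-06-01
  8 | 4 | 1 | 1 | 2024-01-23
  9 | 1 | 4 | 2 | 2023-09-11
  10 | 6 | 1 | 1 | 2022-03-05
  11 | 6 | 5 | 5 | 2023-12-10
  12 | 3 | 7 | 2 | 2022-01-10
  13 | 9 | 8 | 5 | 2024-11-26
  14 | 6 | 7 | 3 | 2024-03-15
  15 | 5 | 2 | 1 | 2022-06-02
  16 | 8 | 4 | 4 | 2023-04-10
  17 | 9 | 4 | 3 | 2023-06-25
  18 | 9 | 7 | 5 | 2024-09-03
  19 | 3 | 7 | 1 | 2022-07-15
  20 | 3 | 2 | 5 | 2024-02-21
SELECT name, signup_year FROM customers ORDER BY signup_year ASC LIMIT 4

Execution result:
name | signup_year
Tina Wilson | 2018
Kate Martinez | 2019
David Davis | 2019
Carol Johnson | 2020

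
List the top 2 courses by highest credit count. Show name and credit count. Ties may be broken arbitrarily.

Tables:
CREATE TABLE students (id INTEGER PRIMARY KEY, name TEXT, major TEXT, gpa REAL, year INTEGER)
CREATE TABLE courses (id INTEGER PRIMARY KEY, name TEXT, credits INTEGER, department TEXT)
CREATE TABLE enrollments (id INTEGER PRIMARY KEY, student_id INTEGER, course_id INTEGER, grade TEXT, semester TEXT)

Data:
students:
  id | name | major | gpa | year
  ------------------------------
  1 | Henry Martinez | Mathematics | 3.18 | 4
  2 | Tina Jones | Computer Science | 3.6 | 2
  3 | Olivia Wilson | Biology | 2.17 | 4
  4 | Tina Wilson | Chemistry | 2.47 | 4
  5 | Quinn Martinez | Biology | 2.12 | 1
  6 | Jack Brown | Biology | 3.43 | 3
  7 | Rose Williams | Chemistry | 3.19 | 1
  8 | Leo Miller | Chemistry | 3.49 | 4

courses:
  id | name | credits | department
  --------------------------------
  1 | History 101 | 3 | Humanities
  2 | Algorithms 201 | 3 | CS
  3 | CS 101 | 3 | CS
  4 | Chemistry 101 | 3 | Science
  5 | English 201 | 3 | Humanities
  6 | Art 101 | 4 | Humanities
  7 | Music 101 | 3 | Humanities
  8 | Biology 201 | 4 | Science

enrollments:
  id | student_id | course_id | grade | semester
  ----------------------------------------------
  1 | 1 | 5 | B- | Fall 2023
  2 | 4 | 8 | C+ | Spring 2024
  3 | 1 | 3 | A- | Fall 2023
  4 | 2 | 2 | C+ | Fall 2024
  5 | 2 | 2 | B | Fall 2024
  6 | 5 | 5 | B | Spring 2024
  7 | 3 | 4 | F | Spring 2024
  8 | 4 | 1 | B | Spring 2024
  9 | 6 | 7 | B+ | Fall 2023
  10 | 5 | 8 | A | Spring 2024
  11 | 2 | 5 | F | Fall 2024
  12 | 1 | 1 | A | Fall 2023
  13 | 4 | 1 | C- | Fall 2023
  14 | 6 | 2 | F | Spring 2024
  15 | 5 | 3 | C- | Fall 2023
SELECT name, credits FROM courses ORDER BY credits DESC LIMIT 2

Execution result:
name | credits
Art 101 | 4
Biology 201 | 4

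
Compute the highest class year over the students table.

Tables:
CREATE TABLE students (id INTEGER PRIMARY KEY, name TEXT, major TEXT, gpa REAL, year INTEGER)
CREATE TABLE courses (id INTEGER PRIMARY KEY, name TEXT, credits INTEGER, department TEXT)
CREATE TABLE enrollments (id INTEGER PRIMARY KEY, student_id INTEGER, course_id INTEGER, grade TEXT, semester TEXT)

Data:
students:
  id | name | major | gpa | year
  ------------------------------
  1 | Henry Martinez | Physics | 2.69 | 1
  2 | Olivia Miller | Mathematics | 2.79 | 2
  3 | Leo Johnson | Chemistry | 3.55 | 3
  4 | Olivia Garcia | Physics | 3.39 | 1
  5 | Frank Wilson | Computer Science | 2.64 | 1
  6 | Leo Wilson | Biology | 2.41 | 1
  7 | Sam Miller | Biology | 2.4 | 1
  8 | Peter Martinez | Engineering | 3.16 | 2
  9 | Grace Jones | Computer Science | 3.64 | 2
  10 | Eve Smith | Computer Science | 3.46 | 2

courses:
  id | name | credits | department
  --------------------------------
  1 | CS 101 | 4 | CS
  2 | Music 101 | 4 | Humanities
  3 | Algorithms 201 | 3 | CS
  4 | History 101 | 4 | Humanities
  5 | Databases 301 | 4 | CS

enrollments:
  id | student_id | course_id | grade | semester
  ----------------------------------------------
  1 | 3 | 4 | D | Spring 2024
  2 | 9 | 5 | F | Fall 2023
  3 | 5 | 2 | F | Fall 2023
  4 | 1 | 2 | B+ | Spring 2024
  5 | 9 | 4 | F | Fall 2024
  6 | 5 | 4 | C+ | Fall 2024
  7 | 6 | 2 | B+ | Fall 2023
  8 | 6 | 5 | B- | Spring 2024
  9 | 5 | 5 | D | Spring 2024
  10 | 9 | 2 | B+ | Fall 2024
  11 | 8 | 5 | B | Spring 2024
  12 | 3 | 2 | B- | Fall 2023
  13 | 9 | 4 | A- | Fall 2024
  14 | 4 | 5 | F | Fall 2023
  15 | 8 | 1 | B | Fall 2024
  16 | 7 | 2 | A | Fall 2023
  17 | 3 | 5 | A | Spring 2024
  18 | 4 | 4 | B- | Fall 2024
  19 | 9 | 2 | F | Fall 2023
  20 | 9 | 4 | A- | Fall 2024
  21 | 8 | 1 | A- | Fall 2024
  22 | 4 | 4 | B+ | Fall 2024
SELECT MAX(year) FROM students

Execution result:
3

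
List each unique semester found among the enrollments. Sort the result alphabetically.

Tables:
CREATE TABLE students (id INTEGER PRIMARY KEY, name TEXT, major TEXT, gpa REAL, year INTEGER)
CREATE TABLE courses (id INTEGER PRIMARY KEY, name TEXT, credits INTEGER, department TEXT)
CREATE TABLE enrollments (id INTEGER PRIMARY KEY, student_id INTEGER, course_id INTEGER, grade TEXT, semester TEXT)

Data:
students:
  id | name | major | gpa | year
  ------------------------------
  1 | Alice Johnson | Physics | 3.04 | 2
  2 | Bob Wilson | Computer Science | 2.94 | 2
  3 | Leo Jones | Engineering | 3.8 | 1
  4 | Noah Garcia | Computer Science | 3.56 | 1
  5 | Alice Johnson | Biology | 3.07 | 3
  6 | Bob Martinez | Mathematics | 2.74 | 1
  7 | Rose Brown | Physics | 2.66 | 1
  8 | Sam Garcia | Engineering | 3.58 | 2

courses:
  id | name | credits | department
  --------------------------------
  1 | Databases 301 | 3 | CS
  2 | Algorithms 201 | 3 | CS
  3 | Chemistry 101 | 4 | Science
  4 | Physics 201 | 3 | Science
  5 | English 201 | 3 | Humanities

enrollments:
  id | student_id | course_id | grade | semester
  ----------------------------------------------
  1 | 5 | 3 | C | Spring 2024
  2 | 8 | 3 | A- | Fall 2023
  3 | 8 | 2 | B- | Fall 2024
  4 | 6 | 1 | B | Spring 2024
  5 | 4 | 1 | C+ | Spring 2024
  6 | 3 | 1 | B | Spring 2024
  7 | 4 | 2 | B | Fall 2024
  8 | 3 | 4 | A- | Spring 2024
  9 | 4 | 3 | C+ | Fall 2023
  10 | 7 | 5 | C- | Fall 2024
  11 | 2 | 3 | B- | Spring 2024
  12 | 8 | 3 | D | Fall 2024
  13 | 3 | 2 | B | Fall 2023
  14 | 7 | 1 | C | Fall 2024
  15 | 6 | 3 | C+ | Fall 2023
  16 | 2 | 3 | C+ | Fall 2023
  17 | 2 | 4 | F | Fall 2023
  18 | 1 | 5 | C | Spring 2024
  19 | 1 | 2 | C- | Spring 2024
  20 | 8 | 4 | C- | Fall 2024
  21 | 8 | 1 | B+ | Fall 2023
SELECT DISTINCT semester FROM enrollments ORDER BY semester

Execution result:
semester
Fall 2023
Fall 2024
Spring 2024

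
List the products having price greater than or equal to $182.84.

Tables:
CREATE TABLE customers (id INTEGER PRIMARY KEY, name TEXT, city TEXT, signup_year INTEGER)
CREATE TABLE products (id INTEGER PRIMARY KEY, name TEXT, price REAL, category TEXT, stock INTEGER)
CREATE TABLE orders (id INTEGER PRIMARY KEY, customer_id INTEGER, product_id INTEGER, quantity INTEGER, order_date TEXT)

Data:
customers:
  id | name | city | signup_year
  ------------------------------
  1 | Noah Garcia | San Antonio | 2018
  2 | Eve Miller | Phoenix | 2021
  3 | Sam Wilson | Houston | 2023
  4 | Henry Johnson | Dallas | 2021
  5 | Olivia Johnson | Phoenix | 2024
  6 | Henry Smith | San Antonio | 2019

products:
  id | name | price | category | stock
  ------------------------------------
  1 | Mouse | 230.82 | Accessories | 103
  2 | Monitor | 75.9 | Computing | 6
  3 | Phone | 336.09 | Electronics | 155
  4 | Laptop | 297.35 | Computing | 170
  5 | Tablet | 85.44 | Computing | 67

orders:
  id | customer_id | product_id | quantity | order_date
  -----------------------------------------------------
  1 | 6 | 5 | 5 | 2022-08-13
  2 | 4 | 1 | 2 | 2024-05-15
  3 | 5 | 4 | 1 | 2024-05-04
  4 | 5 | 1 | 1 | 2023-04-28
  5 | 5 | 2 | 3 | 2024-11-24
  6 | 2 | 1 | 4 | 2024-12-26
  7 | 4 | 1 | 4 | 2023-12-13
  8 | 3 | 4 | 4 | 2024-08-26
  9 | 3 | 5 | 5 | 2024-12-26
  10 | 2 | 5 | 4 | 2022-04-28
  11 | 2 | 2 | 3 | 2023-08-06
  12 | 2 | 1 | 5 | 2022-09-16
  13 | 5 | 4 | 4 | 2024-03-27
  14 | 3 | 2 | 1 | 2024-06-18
SELECT name, price FROM products WHERE price >= 182.84

Execution result:
name | price
Mouse | 230.82
Phone | 336.09
Laptop | 297.35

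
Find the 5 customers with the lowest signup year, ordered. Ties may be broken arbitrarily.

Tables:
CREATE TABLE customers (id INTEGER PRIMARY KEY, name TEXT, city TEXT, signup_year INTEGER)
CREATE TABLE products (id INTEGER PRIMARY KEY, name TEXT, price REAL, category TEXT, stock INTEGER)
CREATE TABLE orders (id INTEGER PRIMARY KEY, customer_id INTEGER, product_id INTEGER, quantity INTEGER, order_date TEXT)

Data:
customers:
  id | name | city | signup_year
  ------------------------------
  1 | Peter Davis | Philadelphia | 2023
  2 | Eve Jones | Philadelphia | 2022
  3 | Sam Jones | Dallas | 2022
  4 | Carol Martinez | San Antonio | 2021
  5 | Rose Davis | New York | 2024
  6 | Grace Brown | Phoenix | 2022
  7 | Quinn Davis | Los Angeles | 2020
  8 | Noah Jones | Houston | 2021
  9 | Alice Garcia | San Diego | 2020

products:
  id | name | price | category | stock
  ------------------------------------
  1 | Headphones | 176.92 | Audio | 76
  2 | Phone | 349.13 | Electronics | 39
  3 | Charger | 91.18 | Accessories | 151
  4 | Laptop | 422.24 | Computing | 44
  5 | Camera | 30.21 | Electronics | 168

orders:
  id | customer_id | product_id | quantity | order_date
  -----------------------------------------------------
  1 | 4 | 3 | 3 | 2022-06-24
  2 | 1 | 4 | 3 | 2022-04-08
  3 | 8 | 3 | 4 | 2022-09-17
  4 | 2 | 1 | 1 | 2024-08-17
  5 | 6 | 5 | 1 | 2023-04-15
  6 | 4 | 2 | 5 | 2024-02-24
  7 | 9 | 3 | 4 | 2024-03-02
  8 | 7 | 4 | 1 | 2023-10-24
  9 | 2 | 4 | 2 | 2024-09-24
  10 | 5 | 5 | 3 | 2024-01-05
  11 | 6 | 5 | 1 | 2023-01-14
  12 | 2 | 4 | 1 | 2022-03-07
SELECT name, signup_year FROM customers ORDER BY signup_year ASC LIMIT 5

Execution result:
name | signup_year
Quinn Davis | 2020
Alice Garcia | 2020
Carol Martinez | 2021
Noah Jones | 2021
Eve Jones | 2022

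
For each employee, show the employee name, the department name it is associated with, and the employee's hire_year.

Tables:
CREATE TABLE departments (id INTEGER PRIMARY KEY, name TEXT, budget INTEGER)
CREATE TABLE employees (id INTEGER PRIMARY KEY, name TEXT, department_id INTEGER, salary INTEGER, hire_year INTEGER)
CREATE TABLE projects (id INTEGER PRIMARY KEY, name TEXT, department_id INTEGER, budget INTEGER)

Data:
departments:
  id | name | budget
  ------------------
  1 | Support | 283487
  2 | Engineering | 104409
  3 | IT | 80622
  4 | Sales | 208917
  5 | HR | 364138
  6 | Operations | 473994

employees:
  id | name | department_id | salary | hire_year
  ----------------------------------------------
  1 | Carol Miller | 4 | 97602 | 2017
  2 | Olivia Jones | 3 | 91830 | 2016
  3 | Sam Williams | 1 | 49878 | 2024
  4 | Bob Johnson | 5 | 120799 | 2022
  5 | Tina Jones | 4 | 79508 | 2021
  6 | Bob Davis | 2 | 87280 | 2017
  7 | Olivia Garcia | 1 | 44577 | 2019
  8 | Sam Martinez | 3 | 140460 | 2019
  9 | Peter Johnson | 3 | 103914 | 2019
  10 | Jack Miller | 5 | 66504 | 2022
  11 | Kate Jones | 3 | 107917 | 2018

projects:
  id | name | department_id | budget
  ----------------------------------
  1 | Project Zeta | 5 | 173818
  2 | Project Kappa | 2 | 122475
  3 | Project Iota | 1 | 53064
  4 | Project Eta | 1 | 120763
SELECT c.name, p.name AS department, c.hire_year FROM employees c JOIN departments p ON c.department_id = p.id

Execution result:
name | department | hire_year
Carol Miller | Sales | 2017
Olivia Jones | IT | 2016
Sam Williams | Support | 2024
Bob Johnson | HR | 2022
Tina Jones | Sales | 2021
Bob Davis | Engineering | 2017
Olivia Garcia | Support | 2019
Sam Martinez | IT | 2019
Peter Johnson | IT | 2019
Jack Miller | HR | 2022
Kate Jones | IT | 2018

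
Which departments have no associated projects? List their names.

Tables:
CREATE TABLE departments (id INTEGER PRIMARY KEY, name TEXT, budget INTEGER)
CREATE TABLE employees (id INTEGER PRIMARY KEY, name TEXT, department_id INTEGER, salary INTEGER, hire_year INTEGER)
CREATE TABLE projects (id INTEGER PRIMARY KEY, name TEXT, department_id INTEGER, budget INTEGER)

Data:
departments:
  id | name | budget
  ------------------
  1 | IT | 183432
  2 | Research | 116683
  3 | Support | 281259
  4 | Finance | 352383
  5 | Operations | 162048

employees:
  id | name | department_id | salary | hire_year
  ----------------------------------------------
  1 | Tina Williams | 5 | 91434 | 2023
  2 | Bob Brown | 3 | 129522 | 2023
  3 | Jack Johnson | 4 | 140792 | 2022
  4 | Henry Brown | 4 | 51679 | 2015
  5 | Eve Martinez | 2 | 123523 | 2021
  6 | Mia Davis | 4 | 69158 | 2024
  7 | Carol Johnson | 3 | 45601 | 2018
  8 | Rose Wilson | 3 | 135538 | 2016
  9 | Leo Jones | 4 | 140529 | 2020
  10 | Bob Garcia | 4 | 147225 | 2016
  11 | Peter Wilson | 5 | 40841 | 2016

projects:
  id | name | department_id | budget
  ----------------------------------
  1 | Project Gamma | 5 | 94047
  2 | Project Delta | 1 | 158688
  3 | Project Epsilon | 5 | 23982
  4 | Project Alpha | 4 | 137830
SELECT p.name FROM departments p LEFT JOIN projects c ON c.department_id = p.id WHERE c.id IS NULL

Execution result:
name
Research
Support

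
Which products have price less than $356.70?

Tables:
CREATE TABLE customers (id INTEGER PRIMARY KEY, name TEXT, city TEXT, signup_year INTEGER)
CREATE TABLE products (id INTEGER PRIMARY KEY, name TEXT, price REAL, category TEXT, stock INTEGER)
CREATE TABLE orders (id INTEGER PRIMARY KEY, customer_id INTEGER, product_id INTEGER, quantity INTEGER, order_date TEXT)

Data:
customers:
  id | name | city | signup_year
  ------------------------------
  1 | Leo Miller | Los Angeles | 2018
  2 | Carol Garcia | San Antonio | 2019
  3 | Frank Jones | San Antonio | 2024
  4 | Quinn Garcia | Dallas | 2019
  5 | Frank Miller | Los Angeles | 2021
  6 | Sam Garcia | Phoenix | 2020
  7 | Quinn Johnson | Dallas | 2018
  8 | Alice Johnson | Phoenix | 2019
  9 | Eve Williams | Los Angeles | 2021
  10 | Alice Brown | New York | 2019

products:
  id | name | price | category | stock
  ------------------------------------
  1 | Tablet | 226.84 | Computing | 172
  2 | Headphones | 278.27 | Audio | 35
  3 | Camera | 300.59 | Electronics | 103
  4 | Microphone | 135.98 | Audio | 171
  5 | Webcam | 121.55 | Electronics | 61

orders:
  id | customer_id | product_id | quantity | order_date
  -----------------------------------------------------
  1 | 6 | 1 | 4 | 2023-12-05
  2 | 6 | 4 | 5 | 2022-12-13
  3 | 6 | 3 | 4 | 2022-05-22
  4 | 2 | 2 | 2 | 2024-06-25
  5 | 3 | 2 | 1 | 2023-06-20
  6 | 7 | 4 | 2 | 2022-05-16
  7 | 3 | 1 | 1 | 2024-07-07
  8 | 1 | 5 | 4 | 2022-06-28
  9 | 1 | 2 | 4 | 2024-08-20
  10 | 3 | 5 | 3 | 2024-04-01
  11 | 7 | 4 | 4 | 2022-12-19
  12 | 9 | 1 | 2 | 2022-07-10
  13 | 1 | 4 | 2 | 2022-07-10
SELECT name, price FROM products WHERE price < 356.7

Execution result:
name | price
Tablet | 226.84
Headphones | 278.27
Camera | 300.59
Microphone | 135.98
Webcam | 121.55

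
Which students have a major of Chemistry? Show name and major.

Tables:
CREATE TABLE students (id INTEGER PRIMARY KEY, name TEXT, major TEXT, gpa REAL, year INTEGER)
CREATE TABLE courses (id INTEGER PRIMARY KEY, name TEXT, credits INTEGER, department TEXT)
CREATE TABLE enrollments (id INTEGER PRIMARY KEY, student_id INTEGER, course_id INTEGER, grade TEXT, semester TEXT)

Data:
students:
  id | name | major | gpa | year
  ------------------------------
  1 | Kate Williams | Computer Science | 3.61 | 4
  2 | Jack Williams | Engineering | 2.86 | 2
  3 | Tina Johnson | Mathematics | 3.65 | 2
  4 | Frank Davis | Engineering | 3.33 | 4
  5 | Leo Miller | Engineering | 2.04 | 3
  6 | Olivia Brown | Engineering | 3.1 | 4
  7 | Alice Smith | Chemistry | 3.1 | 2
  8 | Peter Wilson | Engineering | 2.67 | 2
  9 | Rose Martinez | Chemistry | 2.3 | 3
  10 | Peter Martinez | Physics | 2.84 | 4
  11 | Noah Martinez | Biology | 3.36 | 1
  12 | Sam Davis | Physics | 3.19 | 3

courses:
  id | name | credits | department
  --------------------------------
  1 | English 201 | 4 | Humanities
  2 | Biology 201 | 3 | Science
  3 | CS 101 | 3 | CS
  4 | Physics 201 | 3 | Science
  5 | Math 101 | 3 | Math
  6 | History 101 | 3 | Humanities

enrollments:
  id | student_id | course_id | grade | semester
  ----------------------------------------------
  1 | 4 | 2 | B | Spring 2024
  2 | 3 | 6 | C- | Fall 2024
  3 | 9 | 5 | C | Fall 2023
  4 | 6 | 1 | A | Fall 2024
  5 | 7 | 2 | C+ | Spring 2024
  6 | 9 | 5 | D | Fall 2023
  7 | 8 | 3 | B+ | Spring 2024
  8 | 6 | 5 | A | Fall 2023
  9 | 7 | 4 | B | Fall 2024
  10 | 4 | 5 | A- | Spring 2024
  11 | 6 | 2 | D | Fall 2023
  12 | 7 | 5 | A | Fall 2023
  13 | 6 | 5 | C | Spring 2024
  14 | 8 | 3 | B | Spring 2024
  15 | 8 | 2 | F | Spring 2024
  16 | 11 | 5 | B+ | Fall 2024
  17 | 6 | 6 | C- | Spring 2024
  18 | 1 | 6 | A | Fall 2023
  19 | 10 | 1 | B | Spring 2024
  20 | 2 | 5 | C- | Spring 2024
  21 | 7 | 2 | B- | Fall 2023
SELECT name, major FROM students WHERE major = 'Chemistry'

Execution result:
name | major
Alice Smith | Chemistry
Rose Martinez | Chemistry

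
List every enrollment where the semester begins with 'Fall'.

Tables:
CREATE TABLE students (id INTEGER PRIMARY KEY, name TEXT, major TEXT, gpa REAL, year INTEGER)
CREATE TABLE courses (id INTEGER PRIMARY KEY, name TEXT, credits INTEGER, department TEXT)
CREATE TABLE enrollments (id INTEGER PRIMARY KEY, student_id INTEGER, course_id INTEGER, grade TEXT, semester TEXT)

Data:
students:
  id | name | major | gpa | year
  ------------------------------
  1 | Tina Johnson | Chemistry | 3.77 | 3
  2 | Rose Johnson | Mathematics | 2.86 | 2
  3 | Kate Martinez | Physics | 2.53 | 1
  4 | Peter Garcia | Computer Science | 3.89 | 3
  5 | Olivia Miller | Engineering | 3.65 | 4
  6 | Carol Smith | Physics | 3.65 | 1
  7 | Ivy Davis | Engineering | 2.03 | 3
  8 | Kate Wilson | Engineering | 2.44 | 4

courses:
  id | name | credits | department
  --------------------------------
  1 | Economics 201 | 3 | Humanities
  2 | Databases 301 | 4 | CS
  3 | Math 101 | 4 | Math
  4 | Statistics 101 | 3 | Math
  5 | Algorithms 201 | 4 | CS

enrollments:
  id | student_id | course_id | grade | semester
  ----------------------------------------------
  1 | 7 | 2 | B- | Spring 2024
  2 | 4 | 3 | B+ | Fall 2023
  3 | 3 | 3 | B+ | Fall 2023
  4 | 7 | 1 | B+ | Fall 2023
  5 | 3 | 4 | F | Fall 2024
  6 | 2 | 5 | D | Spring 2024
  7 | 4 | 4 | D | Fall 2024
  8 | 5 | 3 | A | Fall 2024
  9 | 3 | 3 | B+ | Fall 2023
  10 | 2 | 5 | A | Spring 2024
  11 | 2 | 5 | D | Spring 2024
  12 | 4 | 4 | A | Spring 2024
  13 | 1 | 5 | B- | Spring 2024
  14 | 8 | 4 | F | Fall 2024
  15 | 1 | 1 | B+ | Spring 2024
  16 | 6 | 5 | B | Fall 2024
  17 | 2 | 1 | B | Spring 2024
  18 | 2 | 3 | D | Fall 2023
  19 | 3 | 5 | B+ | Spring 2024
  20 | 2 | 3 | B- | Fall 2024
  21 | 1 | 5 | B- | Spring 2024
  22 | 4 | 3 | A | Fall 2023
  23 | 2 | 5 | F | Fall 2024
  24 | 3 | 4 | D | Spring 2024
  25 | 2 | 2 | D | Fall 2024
SELECT id, semester FROM enrollments WHERE semester LIKE 'Fall%'

Execution result:
id | semester
2 | Fall 2023
3 | Fall 2023
4 | Fall 2023
5 | Fall 2024
7 | Fall 2024
8 | Fall 2024
9 | Fall 2023
14 | Fall 2024
16 | Fall 2024
18 | Fall 2023
20 | Fall 2024
22 | Fall 2023
23 | Fall 2024
25 | Fall 2024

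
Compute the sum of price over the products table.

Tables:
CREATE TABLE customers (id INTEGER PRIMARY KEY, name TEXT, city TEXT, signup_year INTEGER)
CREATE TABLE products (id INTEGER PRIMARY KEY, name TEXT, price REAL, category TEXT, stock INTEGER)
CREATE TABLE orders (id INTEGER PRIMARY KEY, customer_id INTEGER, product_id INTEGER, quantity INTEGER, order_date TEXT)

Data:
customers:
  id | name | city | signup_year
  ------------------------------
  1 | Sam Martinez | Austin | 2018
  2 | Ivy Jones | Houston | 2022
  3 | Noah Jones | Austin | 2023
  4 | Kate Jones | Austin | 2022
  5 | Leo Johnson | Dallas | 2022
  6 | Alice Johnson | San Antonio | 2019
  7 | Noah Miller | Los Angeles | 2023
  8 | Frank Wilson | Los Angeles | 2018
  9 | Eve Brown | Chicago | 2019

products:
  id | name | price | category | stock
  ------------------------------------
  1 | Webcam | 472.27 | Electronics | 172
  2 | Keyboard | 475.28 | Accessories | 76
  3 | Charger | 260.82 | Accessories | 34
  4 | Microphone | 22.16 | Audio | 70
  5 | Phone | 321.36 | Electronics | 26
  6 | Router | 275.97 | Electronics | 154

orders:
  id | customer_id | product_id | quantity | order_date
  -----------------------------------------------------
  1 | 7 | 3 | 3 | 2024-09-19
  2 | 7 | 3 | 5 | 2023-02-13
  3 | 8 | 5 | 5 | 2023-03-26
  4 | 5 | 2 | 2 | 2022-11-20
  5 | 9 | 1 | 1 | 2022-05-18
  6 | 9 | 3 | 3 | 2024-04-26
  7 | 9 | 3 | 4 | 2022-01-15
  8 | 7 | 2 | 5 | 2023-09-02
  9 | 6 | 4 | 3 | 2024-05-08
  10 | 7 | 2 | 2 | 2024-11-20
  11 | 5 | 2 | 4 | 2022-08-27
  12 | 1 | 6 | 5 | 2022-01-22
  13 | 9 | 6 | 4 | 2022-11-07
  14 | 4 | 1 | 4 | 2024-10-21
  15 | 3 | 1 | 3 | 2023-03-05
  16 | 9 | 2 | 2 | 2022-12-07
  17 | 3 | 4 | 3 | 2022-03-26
SELECT SUM(price) FROM products

Execution result:
1827.86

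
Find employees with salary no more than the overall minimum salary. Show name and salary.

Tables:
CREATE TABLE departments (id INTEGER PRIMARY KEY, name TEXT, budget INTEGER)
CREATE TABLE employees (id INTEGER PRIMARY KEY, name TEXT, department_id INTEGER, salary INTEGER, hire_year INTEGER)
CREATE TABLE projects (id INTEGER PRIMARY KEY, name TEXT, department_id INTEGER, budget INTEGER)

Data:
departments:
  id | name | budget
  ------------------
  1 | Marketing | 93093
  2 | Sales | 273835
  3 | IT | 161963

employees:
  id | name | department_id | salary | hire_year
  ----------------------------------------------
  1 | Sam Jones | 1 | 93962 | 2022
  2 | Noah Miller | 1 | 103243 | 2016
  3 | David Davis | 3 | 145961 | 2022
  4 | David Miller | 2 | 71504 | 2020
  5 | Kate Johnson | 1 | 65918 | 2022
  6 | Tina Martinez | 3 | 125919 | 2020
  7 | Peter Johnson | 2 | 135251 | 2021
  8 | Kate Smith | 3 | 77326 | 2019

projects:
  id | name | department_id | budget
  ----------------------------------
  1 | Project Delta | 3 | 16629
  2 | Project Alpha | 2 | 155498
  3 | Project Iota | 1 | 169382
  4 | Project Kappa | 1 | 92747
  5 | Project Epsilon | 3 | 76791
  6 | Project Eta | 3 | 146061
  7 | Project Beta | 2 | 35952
SELECT name, salary FROM employees WHERE salary <= (SELECT MIN(salary) FROM employees)

Execution result:
name | salary
Kate Johnson | 65918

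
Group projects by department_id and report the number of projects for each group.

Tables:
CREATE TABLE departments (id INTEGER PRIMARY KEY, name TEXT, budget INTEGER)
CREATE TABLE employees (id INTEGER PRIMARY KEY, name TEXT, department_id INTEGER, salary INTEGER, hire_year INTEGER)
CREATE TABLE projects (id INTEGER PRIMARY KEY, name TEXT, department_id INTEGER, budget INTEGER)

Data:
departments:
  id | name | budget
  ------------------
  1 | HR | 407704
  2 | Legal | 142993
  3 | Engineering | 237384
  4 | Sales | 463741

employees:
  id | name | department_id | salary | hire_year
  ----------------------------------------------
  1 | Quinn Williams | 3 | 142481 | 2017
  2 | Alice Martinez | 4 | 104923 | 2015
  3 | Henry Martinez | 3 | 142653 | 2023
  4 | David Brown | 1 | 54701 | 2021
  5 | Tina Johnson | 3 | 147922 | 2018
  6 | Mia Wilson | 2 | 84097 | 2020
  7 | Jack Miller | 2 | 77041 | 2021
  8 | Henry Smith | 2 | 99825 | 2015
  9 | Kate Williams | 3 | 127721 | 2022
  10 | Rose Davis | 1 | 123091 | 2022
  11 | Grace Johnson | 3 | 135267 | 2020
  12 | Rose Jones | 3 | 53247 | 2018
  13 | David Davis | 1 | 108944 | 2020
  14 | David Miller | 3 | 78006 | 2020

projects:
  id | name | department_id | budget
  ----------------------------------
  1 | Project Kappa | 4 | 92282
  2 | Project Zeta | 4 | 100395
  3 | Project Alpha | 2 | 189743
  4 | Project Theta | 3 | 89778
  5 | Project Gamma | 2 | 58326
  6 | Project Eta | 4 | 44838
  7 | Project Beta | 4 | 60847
SELECT department_id, COUNT(*) AS n FROM projects GROUP BY department_id

Execution result:
department_id | n
2 | 2
3 | 1
4 | 4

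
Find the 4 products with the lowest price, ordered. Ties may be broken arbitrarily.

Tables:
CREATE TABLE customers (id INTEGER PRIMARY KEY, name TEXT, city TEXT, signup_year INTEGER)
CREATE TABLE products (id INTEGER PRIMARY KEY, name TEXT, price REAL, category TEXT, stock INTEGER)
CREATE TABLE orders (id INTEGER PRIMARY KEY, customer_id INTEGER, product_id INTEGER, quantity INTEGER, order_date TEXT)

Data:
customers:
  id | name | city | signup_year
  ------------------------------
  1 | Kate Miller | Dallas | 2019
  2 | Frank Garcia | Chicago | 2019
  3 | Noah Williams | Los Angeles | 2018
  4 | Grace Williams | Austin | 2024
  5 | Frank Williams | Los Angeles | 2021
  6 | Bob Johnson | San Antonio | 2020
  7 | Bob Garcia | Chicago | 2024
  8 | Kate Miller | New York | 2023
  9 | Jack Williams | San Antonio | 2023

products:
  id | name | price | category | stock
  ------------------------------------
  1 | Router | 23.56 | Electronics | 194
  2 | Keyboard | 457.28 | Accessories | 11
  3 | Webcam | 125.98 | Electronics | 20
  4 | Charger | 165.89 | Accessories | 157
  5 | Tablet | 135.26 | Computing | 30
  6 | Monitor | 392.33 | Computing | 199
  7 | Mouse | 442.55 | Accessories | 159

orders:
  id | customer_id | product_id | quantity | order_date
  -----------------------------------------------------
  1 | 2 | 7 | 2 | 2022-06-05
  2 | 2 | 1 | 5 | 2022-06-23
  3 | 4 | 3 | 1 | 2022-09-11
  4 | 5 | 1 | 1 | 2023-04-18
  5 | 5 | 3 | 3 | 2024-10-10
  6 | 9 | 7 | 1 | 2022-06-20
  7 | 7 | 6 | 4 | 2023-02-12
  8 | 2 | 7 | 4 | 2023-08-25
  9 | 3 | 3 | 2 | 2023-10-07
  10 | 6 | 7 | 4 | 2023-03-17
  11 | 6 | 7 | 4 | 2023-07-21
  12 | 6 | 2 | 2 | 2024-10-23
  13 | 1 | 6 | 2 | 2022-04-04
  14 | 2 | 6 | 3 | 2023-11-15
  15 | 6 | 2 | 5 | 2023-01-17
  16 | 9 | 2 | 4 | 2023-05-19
SELECT name, price FROM products ORDER BY price ASC LIMIT 4

Execution result:
name | price
Router | 23.56
Webcam | 125.98
Tablet | 135.26
Charger | 165.89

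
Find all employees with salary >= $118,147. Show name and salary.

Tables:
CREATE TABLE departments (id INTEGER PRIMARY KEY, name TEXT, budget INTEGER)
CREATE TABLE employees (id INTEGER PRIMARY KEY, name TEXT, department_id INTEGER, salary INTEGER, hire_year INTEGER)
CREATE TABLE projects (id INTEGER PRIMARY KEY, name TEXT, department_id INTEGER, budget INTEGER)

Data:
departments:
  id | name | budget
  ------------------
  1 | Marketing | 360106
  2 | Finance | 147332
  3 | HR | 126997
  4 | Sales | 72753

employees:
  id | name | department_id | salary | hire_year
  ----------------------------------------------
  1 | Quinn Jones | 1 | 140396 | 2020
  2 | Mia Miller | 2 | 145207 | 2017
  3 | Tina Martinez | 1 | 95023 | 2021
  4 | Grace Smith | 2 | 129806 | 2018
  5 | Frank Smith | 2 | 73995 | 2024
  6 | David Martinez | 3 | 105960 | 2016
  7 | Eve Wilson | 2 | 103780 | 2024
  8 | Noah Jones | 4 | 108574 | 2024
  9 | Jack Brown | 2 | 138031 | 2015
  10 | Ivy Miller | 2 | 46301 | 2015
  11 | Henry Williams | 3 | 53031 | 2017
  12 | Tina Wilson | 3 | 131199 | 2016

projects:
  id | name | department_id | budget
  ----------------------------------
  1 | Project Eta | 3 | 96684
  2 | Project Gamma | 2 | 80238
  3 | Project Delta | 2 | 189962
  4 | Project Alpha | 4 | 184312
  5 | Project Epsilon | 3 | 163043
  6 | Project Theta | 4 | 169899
SELECT name, salary FROM employees WHERE salary >= 118147

Execution result:
name | salary
Quinn Jones | 140396
Mia Miller | 145207
Grace Smith | 129806
Jack Brown | 138031
Tina Wilson | 131199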